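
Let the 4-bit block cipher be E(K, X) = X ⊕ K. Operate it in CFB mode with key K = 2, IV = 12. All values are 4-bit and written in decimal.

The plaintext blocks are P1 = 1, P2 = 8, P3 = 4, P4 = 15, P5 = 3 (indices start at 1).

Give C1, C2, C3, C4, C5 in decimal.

CFB encryption: C_i = P_i ⊕ E(K, C_{i−1}), with C_{0} = IV.
C1: E(K, 12) = 14; 1 ⊕ 14 = 15.
C2: E(K, 15) = 13; 8 ⊕ 13 = 5.
C3: E(K, 5) = 7; 4 ⊕ 7 = 3.
C4: E(K, 3) = 1; 15 ⊕ 1 = 14.
C5: E(K, 14) = 12; 3 ⊕ 12 = 15.

C1 = 15, C2 = 5, C3 = 3, C4 = 14, C5 = 15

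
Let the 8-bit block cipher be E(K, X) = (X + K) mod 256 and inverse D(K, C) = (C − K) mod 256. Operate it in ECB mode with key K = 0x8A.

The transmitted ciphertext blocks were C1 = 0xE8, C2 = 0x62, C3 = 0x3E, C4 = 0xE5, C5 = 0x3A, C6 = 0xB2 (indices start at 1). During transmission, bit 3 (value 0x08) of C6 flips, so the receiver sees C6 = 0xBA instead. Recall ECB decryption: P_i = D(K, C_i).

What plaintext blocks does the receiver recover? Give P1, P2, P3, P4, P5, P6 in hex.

Only C6 changed, to 0xBA. In ECB, a change in C_i affects only P_i. Decrypting the received ciphertext:
P1: D(K, 0xE8) = 0x5E.
P2: D(K, 0x62) = 0xD8.
P3: D(K, 0x3E) = 0xB4.
P4: D(K, 0xE5) = 0x5B.
P5: D(K, 0x3A) = 0xB0.
P6: D(K, 0xBA) = 0x30.
Blocks that differ from the original plaintext: P6.

P1 = 0x5E, P2 = 0xD8, P3 = 0xB4, P4 = 0x5B, P5 = 0xB0, P6 = 0x30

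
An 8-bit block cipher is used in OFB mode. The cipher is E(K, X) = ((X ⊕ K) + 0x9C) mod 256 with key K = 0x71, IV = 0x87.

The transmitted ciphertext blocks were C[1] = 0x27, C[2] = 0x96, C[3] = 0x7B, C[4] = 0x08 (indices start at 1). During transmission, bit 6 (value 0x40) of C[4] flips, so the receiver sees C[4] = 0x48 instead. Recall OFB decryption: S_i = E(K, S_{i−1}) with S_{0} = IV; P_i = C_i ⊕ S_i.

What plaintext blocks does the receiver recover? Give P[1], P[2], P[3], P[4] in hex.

P[1] = 0xB5, P[2] = 0xE9, P[3] = 0xD1, P[4] = 0x3F

Only C[4] changed, to 0x48. In OFB, a change in C_i flips the same bit in P_i only; the keystream is unaffected. Decrypting the received ciphertext:
P[1]: S = E(K, 0x87) = 0x92; 0x27 ⊕ 0x92 = 0xB5.
P[2]: S = E(K, 0x92) = 0x7F; 0x96 ⊕ 0x7F = 0xE9.
P[3]: S = E(K, 0x7F) = 0xAA; 0x7B ⊕ 0xAA = 0xD1.
P[4]: S = E(K, 0xAA) = 0x77; 0x48 ⊕ 0x77 = 0x3F.
Blocks that differ from the original plaintext: P[4].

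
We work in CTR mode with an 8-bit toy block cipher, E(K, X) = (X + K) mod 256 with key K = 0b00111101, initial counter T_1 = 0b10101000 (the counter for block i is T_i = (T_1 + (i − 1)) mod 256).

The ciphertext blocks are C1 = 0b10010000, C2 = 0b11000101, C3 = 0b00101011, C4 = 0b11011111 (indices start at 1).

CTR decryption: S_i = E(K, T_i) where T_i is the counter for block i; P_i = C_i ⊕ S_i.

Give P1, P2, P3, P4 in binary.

P1: T = 0b10101000, S = E(K, T) = 0b11100101; 0b10010000 ⊕ 0b11100101 = 0b01110101.
P2: T = 0b10101001, S = E(K, T) = 0b11100110; 0b11000101 ⊕ 0b11100110 = 0b00100011.
P3: T = 0b10101010, S = E(K, T) = 0b11100111; 0b00101011 ⊕ 0b11100111 = 0b11001100.
P4: T = 0b10101011, S = E(K, T) = 0b11101000; 0b11011111 ⊕ 0b11101000 = 0b00110111.

P1 = 0b01110101, P2 = 0b00100011, P3 = 0b11001100, P4 = 0b00110111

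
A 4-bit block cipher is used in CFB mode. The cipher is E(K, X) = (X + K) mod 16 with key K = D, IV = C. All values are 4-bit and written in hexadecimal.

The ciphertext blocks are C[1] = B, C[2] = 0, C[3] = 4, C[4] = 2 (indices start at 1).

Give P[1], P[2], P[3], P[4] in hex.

CFB decryption: P_i = C_i ⊕ E(K, C_{i−1}), with C_{0} = IV.
P[1]: E(K, C) = 9; B ⊕ 9 = 2.
P[2]: E(K, B) = 8; 0 ⊕ 8 = 8.
P[3]: E(K, 0) = D; 4 ⊕ D = 9.
P[4]: E(K, 4) = 1; 2 ⊕ 1 = 3.

P[1] = 2, P[2] = 8, P[3] = 9, P[4] = 3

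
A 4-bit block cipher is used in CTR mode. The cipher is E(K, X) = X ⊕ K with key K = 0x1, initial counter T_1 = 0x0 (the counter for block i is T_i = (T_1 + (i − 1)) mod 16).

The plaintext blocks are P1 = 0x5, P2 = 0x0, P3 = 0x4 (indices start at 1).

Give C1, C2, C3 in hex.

C1 = 0x4, C2 = 0x0, C3 = 0x7

CTR encryption: S_i = E(K, T_i) where T_i is the counter for block i; C_i = P_i ⊕ S_i.
C1: T = 0x0, S = E(K, T) = 0x1; 0x5 ⊕ 0x1 = 0x4.
C2: T = 0x1, S = E(K, T) = 0x0; 0x0 ⊕ 0x0 = 0x0.
C3: T = 0x2, S = E(K, T) = 0x3; 0x4 ⊕ 0x3 = 0x7.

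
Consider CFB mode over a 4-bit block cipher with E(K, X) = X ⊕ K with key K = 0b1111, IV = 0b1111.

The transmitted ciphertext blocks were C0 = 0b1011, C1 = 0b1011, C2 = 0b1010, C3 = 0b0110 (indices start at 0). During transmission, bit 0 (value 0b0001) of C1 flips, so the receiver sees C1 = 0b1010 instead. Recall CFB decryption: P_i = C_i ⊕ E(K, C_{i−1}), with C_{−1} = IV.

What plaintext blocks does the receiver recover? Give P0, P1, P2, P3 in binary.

Only C1 changed, to 0b1010. In CFB, a change in C_i flips the same bit in P_i and garbles P_{i+1}. Decrypting the received ciphertext:
P0: E(K, 0b1111) = 0b0000; 0b1011 ⊕ 0b0000 = 0b1011.
P1: E(K, 0b1011) = 0b0100; 0b1010 ⊕ 0b0100 = 0b1110.
P2: E(K, 0b1010) = 0b0101; 0b1010 ⊕ 0b0101 = 0b1111.
P3: E(K, 0b1010) = 0b0101; 0b0110 ⊕ 0b0101 = 0b0011.
Blocks that differ from the original plaintext: P1, P2.

P0 = 0b1011, P1 = 0b1110, P2 = 0b1111, P3 = 0b0011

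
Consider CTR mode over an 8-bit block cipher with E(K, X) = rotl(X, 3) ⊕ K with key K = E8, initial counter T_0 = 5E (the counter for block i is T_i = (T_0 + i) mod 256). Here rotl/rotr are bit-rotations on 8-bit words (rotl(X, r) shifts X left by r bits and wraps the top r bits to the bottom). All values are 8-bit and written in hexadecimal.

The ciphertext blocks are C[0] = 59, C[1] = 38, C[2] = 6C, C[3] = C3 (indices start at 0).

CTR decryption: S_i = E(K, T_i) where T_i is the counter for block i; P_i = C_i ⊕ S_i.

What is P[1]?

P[1]: T = 5F, S = E(K, T) = 12; 38 ⊕ 12 = 2A.

P[1] = 2A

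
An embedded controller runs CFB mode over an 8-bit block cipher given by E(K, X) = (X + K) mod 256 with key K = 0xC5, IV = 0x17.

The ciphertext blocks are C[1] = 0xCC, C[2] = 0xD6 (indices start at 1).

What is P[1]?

CFB decryption: P_i = C_i ⊕ E(K, C_{i−1}), with C_{0} = IV.
P[1]: E(K, 0x17) = 0xDC; 0xCC ⊕ 0xDC = 0x10.

P[1] = 0x10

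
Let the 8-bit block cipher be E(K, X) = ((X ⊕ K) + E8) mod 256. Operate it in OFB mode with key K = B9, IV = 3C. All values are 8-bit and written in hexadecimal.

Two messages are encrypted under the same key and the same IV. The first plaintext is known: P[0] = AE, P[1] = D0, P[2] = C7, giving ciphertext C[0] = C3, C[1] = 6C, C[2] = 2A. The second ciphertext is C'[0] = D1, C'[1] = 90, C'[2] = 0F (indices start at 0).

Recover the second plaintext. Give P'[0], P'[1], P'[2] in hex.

P'[0] = BC, P'[1] = 2C, P'[2] = E2

In OFB with a reused IV, both messages share the same keystream S_i, so C_i ⊕ C'_i = P_i ⊕ P'_i and thus P'_i = P_i ⊕ C_i ⊕ C'_i.
P'[0]: AE ⊕ C3 ⊕ D1 = BC.
P'[1]: D0 ⊕ 6C ⊕ 90 = 2C.
P'[2]: C7 ⊕ 2A ⊕ 0F = E2.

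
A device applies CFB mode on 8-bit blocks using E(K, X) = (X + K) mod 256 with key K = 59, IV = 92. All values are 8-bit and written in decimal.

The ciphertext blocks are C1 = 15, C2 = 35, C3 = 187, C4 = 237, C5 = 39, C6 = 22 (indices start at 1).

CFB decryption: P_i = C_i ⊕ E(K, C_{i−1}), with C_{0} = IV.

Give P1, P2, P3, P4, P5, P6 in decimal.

P1 = 152, P2 = 105, P3 = 229, P4 = 27, P5 = 15, P6 = 116

P1: E(K, 92) = 151; 15 ⊕ 151 = 152.
P2: E(K, 15) = 74; 35 ⊕ 74 = 105.
P3: E(K, 35) = 94; 187 ⊕ 94 = 229.
P4: E(K, 187) = 246; 237 ⊕ 246 = 27.
P5: E(K, 237) = 40; 39 ⊕ 40 = 15.
P6: E(K, 39) = 98; 22 ⊕ 98 = 116.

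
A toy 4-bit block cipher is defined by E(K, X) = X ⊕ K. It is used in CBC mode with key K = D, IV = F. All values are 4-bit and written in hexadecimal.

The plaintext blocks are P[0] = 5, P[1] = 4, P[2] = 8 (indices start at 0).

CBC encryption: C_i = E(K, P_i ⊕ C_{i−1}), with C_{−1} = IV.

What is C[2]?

C[2] = B

C[0]: P[0] ⊕ F = A; E(K, A) = 7.
C[1]: P[1] ⊕ 7 = 3; E(K, 3) = E.
C[2]: P[2] ⊕ E = 6; E(K, 6) = B.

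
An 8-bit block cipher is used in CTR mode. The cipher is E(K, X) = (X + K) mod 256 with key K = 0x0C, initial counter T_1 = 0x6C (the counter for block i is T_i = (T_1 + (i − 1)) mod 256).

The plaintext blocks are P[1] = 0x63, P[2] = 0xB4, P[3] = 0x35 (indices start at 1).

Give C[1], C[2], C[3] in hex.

CTR encryption: S_i = E(K, T_i) where T_i is the counter for block i; C_i = P_i ⊕ S_i.
C[1]: T = 0x6C, S = E(K, T) = 0x78; 0x63 ⊕ 0x78 = 0x1B.
C[2]: T = 0x6D, S = E(K, T) = 0x79; 0xB4 ⊕ 0x79 = 0xCD.
C[3]: T = 0x6E, S = E(K, T) = 0x7A; 0x35 ⊕ 0x7A = 0x4F.

C[1] = 0x1B, C[2] = 0xCD, C[3] = 0x4F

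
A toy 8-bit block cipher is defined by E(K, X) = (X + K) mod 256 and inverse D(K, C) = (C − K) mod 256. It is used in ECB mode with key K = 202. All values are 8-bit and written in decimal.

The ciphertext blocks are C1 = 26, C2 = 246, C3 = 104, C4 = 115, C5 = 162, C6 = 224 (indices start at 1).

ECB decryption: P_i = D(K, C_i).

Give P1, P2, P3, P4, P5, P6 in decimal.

P1 = 80, P2 = 44, P3 = 158, P4 = 169, P5 = 216, P6 = 22

P1: D(K, 26) = 80.
P2: D(K, 246) = 44.
P3: D(K, 104) = 158.
P4: D(K, 115) = 169.
P5: D(K, 162) = 216.
P6: D(K, 224) = 22.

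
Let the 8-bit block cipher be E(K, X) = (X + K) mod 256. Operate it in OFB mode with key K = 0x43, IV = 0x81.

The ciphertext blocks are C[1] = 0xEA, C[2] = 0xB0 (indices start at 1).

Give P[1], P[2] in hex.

P[1] = 0x2E, P[2] = 0xB7

OFB decryption: S_i = E(K, S_{i−1}) with S_{0} = IV; P_i = C_i ⊕ S_i.
P[1]: S = E(K, 0x81) = 0xC4; 0xEA ⊕ 0xC4 = 0x2E.
P[2]: S = E(K, 0xC4) = 0x07; 0xB0 ⊕ 0x07 = 0xB7.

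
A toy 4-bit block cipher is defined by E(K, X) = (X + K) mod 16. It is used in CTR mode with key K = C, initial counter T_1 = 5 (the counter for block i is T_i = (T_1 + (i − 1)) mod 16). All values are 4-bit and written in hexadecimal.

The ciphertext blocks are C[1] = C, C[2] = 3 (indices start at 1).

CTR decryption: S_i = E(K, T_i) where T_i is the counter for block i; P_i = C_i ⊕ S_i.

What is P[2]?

P[2]: T = 6, S = E(K, T) = 2; 3 ⊕ 2 = 1.

P[2] = 1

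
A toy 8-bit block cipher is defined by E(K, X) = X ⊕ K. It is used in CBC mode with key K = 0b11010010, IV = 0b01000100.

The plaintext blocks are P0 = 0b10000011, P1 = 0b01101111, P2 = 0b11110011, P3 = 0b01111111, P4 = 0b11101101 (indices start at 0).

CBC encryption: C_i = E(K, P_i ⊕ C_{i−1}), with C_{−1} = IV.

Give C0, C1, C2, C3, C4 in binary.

C0: P0 ⊕ 0b01000100 = 0b11000111; E(K, 0b11000111) = 0b00010101.
C1: P1 ⊕ 0b00010101 = 0b01111010; E(K, 0b01111010) = 0b10101000.
C2: P2 ⊕ 0b10101000 = 0b01011011; E(K, 0b01011011) = 0b10001001.
C3: P3 ⊕ 0b10001001 = 0b11110110; E(K, 0b11110110) = 0b00100100.
C4: P4 ⊕ 0b00100100 = 0b11001001; E(K, 0b11001001) = 0b00011011.

C0 = 0b00010101, C1 = 0b10101000, C2 = 0b10001001, C3 = 0b00100100, C4 = 0b00011011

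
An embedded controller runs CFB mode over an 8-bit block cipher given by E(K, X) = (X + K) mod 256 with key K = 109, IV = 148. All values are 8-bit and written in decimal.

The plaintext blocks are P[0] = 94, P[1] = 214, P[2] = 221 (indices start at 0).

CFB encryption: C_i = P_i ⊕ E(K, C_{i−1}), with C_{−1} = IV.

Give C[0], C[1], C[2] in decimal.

C[0]: E(K, 148) = 1; 94 ⊕ 1 = 95.
C[1]: E(K, 95) = 204; 214 ⊕ 204 = 26.
C[2]: E(K, 26) = 135; 221 ⊕ 135 = 90.

C[0] = 95, C[1] = 26, C[2] = 90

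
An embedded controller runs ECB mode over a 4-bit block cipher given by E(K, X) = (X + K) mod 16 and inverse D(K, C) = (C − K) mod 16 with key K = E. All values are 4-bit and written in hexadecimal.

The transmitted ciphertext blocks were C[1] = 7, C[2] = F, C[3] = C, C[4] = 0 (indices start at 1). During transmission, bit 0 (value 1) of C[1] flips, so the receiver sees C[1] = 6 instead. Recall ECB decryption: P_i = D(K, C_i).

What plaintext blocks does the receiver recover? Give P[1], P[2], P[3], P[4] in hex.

P[1] = 8, P[2] = 1, P[3] = E, P[4] = 2

Only C[1] changed, to 6. In ECB, a change in C_i affects only P_i. Decrypting the received ciphertext:
P[1]: D(K, 6) = 8.
P[2]: D(K, F) = 1.
P[3]: D(K, C) = E.
P[4]: D(K, 0) = 2.
Blocks that differ from the original plaintext: P[1].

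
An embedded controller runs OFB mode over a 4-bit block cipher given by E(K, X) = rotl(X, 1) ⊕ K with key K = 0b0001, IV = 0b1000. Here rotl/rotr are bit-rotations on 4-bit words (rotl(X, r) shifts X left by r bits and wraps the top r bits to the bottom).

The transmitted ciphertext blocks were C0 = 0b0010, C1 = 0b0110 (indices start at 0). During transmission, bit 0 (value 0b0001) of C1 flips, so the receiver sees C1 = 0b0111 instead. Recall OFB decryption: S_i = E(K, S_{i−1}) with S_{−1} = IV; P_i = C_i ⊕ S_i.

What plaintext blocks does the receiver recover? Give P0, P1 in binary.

Only C1 changed, to 0b0111. In OFB, a change in C_i flips the same bit in P_i only; the keystream is unaffected. Decrypting the received ciphertext:
P0: S = E(K, 0b1000) = 0b0000; 0b0010 ⊕ 0b0000 = 0b0010.
P1: S = E(K, 0b0000) = 0b0001; 0b0111 ⊕ 0b0001 = 0b0110.
Blocks that differ from the original plaintext: P1.

P0 = 0b0010, P1 = 0b0110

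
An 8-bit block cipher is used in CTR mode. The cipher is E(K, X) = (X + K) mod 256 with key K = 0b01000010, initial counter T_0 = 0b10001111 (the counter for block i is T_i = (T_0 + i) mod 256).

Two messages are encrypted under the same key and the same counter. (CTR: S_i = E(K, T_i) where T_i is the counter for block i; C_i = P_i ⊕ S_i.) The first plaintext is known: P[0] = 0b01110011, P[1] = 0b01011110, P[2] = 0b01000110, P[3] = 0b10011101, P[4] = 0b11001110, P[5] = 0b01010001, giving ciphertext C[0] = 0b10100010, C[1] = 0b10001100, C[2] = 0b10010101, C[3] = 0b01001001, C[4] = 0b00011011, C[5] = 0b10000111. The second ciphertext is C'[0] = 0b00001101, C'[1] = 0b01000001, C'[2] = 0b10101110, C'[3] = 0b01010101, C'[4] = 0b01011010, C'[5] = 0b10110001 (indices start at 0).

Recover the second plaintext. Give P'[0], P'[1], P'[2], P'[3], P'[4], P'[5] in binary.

P'[0] = 0b11011100, P'[1] = 0b10010011, P'[2] = 0b01111101, P'[3] = 0b10000001, P'[4] = 0b10001111, P'[5] = 0b01100111

In CTR with a reused counter, both messages share the same keystream S_i, so C_i ⊕ C'_i = P_i ⊕ P'_i and thus P'_i = P_i ⊕ C_i ⊕ C'_i.
P'[0]: 0b01110011 ⊕ 0b10100010 ⊕ 0b00001101 = 0b11011100.
P'[1]: 0b01011110 ⊕ 0b10001100 ⊕ 0b01000001 = 0b10010011.
P'[2]: 0b01000110 ⊕ 0b10010101 ⊕ 0b10101110 = 0b01111101.
P'[3]: 0b10011101 ⊕ 0b01001001 ⊕ 0b01010101 = 0b10000001.
P'[4]: 0b11001110 ⊕ 0b00011011 ⊕ 0b01011010 = 0b10001111.
P'[5]: 0b01010001 ⊕ 0b10000111 ⊕ 0b10110001 = 0b01100111.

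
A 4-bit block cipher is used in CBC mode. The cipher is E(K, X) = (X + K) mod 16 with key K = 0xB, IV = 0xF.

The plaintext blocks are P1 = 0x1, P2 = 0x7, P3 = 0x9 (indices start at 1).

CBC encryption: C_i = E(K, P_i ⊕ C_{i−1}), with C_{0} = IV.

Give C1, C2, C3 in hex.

C1: P1 ⊕ 0xF = 0xE; E(K, 0xE) = 0x9.
C2: P2 ⊕ 0x9 = 0xE; E(K, 0xE) = 0x9.
C3: P3 ⊕ 0x9 = 0x0; E(K, 0x0) = 0xB.

C1 = 0x9, C2 = 0x9, C3 = 0xB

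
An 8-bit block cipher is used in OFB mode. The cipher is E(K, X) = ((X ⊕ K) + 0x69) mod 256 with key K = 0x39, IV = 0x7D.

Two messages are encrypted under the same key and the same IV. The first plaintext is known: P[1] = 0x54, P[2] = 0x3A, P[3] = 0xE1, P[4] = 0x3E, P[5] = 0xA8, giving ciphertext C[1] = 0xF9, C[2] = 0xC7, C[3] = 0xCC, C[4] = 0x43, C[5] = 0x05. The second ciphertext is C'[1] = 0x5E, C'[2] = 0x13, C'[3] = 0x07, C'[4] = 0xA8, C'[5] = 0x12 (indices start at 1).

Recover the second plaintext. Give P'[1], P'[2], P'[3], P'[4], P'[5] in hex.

In OFB with a reused IV, both messages share the same keystream S_i, so C_i ⊕ C'_i = P_i ⊕ P'_i and thus P'_i = P_i ⊕ C_i ⊕ C'_i.
P'[1]: 0x54 ⊕ 0xF9 ⊕ 0x5E = 0xF3.
P'[2]: 0x3A ⊕ 0xC7 ⊕ 0x13 = 0xEE.
P'[3]: 0xE1 ⊕ 0xCC ⊕ 0x07 = 0x2A.
P'[4]: 0x3E ⊕ 0x43 ⊕ 0xA8 = 0xD5.
P'[5]: 0xA8 ⊕ 0x05 ⊕ 0x12 = 0xBF.

P'[1] = 0xF3, P'[2] = 0xEE, P'[3] = 0x2A, P'[4] = 0xD5, P'[5] = 0xBF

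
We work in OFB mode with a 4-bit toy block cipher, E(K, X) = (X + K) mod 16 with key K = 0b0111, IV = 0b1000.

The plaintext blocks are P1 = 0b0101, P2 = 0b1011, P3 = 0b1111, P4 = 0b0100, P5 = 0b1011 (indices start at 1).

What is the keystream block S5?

OFB encryption: S_i = E(K, S_{i−1}) with S_{0} = IV; C_i = P_i ⊕ S_i.
C1: S = E(K, 0b1000) = 0b1111; 0b0101 ⊕ 0b1111 = 0b1010.
C2: S = E(K, 0b1111) = 0b0110; 0b1011 ⊕ 0b0110 = 0b1101.
C3: S = E(K, 0b0110) = 0b1101; 0b1111 ⊕ 0b1101 = 0b0010.
C4: S = E(K, 0b1101) = 0b0100; 0b0100 ⊕ 0b0100 = 0b0000.
C5: S = E(K, 0b0100) = 0b1011; 0b1011 ⊕ 0b1011 = 0b0000.
So S5 = 0b1011.

0b1011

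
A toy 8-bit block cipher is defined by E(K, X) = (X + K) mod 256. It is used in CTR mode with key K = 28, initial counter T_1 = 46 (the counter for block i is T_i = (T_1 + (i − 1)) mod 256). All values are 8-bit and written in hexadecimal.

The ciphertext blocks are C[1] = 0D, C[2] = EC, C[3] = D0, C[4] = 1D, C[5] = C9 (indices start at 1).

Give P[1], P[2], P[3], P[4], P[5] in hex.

P[1] = 63, P[2] = 83, P[3] = A0, P[4] = 6C, P[5] = BB

CTR decryption: S_i = E(K, T_i) where T_i is the counter for block i; P_i = C_i ⊕ S_i.
P[1]: T = 46, S = E(K, T) = 6E; 0D ⊕ 6E = 63.
P[2]: T = 47, S = E(K, T) = 6F; EC ⊕ 6F = 83.
P[3]: T = 48, S = E(K, T) = 70; D0 ⊕ 70 = A0.
P[4]: T = 49, S = E(K, T) = 71; 1D ⊕ 71 = 6C.
P[5]: T = 4A, S = E(K, T) = 72; C9 ⊕ 72 = BB.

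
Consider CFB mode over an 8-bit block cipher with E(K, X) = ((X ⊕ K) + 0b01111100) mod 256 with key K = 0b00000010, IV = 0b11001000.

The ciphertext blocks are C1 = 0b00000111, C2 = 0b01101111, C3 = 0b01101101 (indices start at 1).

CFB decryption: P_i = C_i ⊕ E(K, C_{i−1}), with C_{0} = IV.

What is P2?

P2: E(K, 0b00000111) = 0b10000001; 0b01101111 ⊕ 0b10000001 = 0b11101110.

P2 = 0b11101110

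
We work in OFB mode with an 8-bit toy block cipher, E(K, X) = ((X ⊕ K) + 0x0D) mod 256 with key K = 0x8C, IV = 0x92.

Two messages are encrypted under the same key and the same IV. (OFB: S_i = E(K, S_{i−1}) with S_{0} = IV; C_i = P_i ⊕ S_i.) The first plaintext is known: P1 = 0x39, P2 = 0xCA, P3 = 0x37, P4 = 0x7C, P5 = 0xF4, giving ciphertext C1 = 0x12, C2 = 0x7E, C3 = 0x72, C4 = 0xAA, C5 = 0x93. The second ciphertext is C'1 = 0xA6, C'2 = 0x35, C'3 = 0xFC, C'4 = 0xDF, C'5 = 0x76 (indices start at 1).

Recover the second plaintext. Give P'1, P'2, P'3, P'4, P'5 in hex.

In OFB with a reused IV, both messages share the same keystream S_i, so C_i ⊕ C'_i = P_i ⊕ P'_i and thus P'_i = P_i ⊕ C_i ⊕ C'_i.
P'1: 0x39 ⊕ 0x12 ⊕ 0xA6 = 0x8D.
P'2: 0xCA ⊕ 0x7E ⊕ 0x35 = 0x81.
P'3: 0x37 ⊕ 0x72 ⊕ 0xFC = 0xB9.
P'4: 0x7C ⊕ 0xAA ⊕ 0xDF = 0x09.
P'5: 0xF4 ⊕ 0x93 ⊕ 0x76 = 0x11.

P'1 = 0x8D, P'2 = 0x81, P'3 = 0xB9, P'4 = 0x09, P'5 = 0x11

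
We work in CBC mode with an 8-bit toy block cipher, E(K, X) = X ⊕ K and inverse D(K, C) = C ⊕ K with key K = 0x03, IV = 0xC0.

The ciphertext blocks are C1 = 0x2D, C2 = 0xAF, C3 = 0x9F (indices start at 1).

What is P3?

P3 = 0x33

CBC decryption: P_i = D(K, C_i) ⊕ C_{i−1}, with C_{0} = IV.
P3: D(K, 0x9F) = 0x9C; 0x9C ⊕ 0xAF = 0x33.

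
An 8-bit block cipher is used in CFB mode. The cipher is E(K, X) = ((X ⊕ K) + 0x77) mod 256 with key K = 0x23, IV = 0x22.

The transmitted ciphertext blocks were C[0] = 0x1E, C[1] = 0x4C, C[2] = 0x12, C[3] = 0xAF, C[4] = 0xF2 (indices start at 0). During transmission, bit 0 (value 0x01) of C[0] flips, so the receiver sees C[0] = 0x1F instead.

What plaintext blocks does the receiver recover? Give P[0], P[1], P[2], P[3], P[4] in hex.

P[0] = 0x67, P[1] = 0xFF, P[2] = 0xF4, P[3] = 0x07, P[4] = 0xF1

CFB decryption: P_i = C_i ⊕ E(K, C_{i−1}), with C_{−1} = IV.
Only C[0] changed, to 0x1F. In CFB, a change in C_i flips the same bit in P_i and garbles P_{i+1}. Decrypting the received ciphertext:
P[0]: E(K, 0x22) = 0x78; 0x1F ⊕ 0x78 = 0x67.
P[1]: E(K, 0x1F) = 0xB3; 0x4C ⊕ 0xB3 = 0xFF.
P[2]: E(K, 0x4C) = 0xE6; 0x12 ⊕ 0xE6 = 0xF4.
P[3]: E(K, 0x12) = 0xA8; 0xAF ⊕ 0xA8 = 0x07.
P[4]: E(K, 0xAF) = 0x03; 0xF2 ⊕ 0x03 = 0xF1.
Blocks that differ from the original plaintext: P[0], P[1].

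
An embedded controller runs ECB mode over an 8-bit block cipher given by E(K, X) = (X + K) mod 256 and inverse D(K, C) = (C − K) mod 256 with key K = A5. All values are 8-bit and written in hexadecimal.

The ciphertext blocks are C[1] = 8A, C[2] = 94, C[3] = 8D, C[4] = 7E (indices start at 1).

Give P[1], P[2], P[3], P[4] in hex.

ECB decryption: P_i = D(K, C_i).
P[1]: D(K, 8A) = E5.
P[2]: D(K, 94) = EF.
P[3]: D(K, 8D) = E8.
P[4]: D(K, 7E) = D9.

P[1] = E5, P[2] = EF, P[3] = E8, P[4] = D9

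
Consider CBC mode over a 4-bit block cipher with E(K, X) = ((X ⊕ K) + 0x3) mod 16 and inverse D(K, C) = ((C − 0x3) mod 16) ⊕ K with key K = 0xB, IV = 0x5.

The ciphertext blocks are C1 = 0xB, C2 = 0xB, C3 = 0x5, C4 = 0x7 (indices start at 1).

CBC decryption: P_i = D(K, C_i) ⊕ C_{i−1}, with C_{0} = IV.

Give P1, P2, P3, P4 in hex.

P1 = 0x6, P2 = 0x8, P3 = 0x2, P4 = 0xA

P1: D(K, 0xB) = 0x3; 0x3 ⊕ 0x5 = 0x6.
P2: D(K, 0xB) = 0x3; 0x3 ⊕ 0xB = 0x8.
P3: D(K, 0x5) = 0x9; 0x9 ⊕ 0xB = 0x2.
P4: D(K, 0x7) = 0xF; 0xF ⊕ 0x5 = 0xA.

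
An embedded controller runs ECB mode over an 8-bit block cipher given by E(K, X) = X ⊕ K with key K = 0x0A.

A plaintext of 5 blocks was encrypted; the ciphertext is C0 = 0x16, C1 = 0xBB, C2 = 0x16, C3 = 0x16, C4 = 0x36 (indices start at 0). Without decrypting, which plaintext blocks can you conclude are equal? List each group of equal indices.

ECB encrypts each block independently with the same key, so equal ciphertext blocks imply equal plaintext blocks.
C0 = C2 = C3 = 0x16, so P0 = P2 = P3.

P0 = P2 = P3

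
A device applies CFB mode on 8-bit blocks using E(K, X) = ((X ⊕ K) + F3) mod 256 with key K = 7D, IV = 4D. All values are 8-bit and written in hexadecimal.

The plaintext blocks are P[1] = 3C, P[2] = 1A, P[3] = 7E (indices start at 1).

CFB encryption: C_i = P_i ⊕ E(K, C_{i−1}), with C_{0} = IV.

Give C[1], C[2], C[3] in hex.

C[1] = 1F, C[2] = 4F, C[3] = 5B

C[1]: E(K, 4D) = 23; 3C ⊕ 23 = 1F.
C[2]: E(K, 1F) = 55; 1A ⊕ 55 = 4F.
C[3]: E(K, 4F) = 25; 7E ⊕ 25 = 5B.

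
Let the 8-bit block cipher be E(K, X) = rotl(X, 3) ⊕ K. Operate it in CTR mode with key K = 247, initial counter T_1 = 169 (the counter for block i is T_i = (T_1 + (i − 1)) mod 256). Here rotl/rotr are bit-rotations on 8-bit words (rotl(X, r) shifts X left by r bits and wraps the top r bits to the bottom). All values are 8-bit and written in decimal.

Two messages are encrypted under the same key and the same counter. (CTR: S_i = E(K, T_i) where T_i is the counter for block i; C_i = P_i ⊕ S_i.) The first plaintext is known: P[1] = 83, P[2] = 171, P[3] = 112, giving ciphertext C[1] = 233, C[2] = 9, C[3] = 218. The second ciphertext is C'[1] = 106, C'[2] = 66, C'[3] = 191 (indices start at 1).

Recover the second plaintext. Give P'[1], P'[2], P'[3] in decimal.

In CTR with a reused counter, both messages share the same keystream S_i, so C_i ⊕ C'_i = P_i ⊕ P'_i and thus P'_i = P_i ⊕ C_i ⊕ C'_i.
P'[1]: 83 ⊕ 233 ⊕ 106 = 208.
P'[2]: 171 ⊕ 9 ⊕ 66 = 224.
P'[3]: 112 ⊕ 218 ⊕ 191 = 21.

P'[1] = 208, P'[2] = 224, P'[3] = 21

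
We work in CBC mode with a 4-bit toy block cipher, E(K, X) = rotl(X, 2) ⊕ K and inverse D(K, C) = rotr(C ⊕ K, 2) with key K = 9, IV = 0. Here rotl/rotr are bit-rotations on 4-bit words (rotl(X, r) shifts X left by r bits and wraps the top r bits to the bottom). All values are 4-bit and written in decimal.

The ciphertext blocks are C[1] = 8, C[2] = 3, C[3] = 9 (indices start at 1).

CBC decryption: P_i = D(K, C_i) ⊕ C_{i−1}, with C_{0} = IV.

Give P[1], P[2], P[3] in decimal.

P[1]: D(K, 8) = 4; 4 ⊕ 0 = 4.
P[2]: D(K, 3) = 10; 10 ⊕ 8 = 2.
P[3]: D(K, 9) = 0; 0 ⊕ 3 = 3.

P[1] = 4, P[2] = 2, P[3] = 3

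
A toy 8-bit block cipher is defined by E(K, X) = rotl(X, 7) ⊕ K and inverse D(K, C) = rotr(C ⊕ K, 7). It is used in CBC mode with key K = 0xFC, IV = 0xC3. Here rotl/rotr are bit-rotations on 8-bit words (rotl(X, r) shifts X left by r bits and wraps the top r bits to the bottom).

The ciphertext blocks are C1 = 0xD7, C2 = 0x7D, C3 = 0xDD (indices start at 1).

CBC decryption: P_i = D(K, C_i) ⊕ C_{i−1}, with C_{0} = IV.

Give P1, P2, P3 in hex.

P1: D(K, 0xD7) = 0x56; 0x56 ⊕ 0xC3 = 0x95.
P2: D(K, 0x7D) = 0x03; 0x03 ⊕ 0xD7 = 0xD4.
P3: D(K, 0xDD) = 0x42; 0x42 ⊕ 0x7D = 0x3F.

P1 = 0x95, P2 = 0xD4, P3 = 0x3F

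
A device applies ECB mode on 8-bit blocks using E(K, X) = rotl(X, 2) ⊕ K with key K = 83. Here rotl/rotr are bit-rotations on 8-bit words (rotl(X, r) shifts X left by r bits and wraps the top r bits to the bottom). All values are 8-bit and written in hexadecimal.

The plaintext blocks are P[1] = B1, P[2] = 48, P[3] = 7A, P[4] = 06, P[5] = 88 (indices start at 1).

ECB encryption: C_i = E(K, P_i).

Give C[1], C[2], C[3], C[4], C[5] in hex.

C[1]: E(K, B1) = 45.
C[2]: E(K, 48) = A2.
C[3]: E(K, 7A) = 6A.
C[4]: E(K, 06) = 9B.
C[5]: E(K, 88) = A1.

C[1] = 45, C[2] = A2, C[3] = 6A, C[4] = 9B, C[5] = A1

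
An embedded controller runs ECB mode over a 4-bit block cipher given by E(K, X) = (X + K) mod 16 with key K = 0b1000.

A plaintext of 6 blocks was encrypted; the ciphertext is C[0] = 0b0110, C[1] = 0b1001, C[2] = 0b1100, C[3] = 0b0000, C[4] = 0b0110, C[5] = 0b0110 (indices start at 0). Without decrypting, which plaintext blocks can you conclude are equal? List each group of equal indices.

P[0] = P[4] = P[5]

ECB encrypts each block independently with the same key, so equal ciphertext blocks imply equal plaintext blocks.
C[0] = C[4] = C[5] = 0b0110, so P[0] = P[4] = P[5].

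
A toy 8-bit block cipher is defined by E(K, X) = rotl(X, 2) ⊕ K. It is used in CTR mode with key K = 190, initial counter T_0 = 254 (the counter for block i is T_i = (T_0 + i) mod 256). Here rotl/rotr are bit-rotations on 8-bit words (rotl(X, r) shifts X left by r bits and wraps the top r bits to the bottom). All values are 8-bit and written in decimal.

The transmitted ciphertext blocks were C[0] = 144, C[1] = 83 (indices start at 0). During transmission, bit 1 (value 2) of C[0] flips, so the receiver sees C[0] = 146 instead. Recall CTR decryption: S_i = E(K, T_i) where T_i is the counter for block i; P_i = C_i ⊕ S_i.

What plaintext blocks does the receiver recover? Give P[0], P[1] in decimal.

P[0] = 215, P[1] = 18

Only C[0] changed, to 146. In CTR, a change in C_i flips the same bit in P_i only; the keystream is unaffected. Decrypting the received ciphertext:
P[0]: T = 254, S = E(K, T) = 69; 146 ⊕ 69 = 215.
P[1]: T = 255, S = E(K, T) = 65; 83 ⊕ 65 = 18.
Blocks that differ from the original plaintext: P[0].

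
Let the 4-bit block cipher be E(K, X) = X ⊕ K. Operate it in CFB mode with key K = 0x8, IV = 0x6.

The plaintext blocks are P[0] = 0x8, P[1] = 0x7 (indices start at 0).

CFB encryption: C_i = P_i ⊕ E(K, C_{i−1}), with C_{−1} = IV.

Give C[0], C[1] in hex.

C[0] = 0x6, C[1] = 0x9

C[0]: E(K, 0x6) = 0xE; 0x8 ⊕ 0xE = 0x6.
C[1]: E(K, 0x6) = 0xE; 0x7 ⊕ 0xE = 0x9.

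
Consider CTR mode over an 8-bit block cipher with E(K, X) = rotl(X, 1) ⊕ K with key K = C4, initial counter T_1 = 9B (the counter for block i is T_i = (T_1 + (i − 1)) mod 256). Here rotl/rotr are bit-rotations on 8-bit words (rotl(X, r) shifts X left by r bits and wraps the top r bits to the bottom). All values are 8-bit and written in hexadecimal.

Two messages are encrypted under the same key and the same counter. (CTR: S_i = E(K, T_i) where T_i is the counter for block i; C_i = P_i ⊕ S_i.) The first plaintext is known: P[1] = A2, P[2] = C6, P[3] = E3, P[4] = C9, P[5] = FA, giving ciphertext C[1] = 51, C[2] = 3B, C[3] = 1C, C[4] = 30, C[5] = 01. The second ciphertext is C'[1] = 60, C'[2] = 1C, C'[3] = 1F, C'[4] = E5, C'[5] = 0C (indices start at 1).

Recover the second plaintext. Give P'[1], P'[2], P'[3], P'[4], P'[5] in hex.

P'[1] = 93, P'[2] = E1, P'[3] = E0, P'[4] = 1C, P'[5] = F7

In CTR with a reused counter, both messages share the same keystream S_i, so C_i ⊕ C'_i = P_i ⊕ P'_i and thus P'_i = P_i ⊕ C_i ⊕ C'_i.
P'[1]: A2 ⊕ 51 ⊕ 60 = 93.
P'[2]: C6 ⊕ 3B ⊕ 1C = E1.
P'[3]: E3 ⊕ 1C ⊕ 1F = E0.
P'[4]: C9 ⊕ 30 ⊕ E5 = 1C.
P'[5]: FA ⊕ 01 ⊕ 0C = F7.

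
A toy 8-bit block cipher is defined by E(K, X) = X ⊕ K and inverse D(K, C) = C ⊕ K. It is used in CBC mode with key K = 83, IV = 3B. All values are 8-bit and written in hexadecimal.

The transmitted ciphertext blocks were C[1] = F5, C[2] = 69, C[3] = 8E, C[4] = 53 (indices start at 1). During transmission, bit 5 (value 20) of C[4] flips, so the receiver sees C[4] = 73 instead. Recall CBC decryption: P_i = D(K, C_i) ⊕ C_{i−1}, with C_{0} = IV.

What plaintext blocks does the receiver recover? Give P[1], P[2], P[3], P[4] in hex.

Only C[4] changed, to 73. In CBC, a change in C_i garbles P_i and flips the same bit in P_{i+1}. Decrypting the received ciphertext:
P[1]: D(K, F5) = 76; 76 ⊕ 3B = 4D.
P[2]: D(K, 69) = EA; EA ⊕ F5 = 1F.
P[3]: D(K, 8E) = 0D; 0D ⊕ 69 = 64.
P[4]: D(K, 73) = F0; F0 ⊕ 8E = 7E.
Blocks that differ from the original plaintext: P[4].

P[1] = 4D, P[2] = 1F, P[3] = 64, P[4] = 7E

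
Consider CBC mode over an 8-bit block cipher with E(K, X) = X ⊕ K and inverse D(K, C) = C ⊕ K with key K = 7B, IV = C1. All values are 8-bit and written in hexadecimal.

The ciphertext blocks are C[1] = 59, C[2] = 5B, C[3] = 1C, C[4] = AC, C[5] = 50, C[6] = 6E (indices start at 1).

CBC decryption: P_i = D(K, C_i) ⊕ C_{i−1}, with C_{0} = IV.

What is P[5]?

P[5]: D(K, 50) = 2B; 2B ⊕ AC = 87.

P[5] = 87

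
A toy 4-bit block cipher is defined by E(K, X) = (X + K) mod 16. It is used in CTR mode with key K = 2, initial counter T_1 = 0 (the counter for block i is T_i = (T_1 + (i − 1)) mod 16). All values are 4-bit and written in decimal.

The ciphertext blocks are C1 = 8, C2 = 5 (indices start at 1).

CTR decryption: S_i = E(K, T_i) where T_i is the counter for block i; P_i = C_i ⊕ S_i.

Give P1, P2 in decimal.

P1: T = 0, S = E(K, T) = 2; 8 ⊕ 2 = 10.
P2: T = 1, S = E(K, T) = 3; 5 ⊕ 3 = 6.

P1 = 10, P2 = 6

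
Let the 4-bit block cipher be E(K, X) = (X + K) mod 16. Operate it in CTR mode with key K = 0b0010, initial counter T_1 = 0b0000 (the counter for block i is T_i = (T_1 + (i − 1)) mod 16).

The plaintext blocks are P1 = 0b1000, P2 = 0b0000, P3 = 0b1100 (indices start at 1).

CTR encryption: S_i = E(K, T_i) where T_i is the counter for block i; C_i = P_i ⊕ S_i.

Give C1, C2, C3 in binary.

C1: T = 0b0000, S = E(K, T) = 0b0010; 0b1000 ⊕ 0b0010 = 0b1010.
C2: T = 0b0001, S = E(K, T) = 0b0011; 0b0000 ⊕ 0b0011 = 0b0011.
C3: T = 0b0010, S = E(K, T) = 0b0100; 0b1100 ⊕ 0b0100 = 0b1000.

C1 = 0b1010, C2 = 0b0011, C3 = 0b1000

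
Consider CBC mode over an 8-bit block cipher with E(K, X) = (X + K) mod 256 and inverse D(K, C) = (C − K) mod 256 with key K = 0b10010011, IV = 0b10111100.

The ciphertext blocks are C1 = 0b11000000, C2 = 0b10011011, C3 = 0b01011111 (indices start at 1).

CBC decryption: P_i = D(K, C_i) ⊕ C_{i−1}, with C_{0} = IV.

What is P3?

P3 = 0b01010111

P3: D(K, 0b01011111) = 0b11001100; 0b11001100 ⊕ 0b10011011 = 0b01010111.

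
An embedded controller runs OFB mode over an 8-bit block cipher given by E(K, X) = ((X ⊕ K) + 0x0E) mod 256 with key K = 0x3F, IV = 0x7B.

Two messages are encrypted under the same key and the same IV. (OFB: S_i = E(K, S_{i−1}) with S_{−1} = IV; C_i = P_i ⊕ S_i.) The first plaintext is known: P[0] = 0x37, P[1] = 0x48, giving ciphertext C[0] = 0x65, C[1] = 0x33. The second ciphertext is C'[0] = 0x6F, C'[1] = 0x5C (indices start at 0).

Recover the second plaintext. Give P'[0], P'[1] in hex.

In OFB with a reused IV, both messages share the same keystream S_i, so C_i ⊕ C'_i = P_i ⊕ P'_i and thus P'_i = P_i ⊕ C_i ⊕ C'_i.
P'[0]: 0x37 ⊕ 0x65 ⊕ 0x6F = 0x3D.
P'[1]: 0x48 ⊕ 0x33 ⊕ 0x5C = 0x27.

P'[0] = 0x3D, P'[1] = 0x27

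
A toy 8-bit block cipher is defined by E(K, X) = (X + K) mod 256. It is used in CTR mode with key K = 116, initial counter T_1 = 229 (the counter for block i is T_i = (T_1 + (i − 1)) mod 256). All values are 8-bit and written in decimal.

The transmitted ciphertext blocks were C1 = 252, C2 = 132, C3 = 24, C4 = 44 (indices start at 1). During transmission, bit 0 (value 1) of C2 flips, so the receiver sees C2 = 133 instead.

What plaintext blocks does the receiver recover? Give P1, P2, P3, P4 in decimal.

P1 = 165, P2 = 223, P3 = 67, P4 = 112

CTR decryption: S_i = E(K, T_i) where T_i is the counter for block i; P_i = C_i ⊕ S_i.
Only C2 changed, to 133. In CTR, a change in C_i flips the same bit in P_i only; the keystream is unaffected. Decrypting the received ciphertext:
P1: T = 229, S = E(K, T) = 89; 252 ⊕ 89 = 165.
P2: T = 230, S = E(K, T) = 90; 133 ⊕ 90 = 223.
P3: T = 231, S = E(K, T) = 91; 24 ⊕ 91 = 67.
P4: T = 232, S = E(K, T) = 92; 44 ⊕ 92 = 112.
Blocks that differ from the original plaintext: P2.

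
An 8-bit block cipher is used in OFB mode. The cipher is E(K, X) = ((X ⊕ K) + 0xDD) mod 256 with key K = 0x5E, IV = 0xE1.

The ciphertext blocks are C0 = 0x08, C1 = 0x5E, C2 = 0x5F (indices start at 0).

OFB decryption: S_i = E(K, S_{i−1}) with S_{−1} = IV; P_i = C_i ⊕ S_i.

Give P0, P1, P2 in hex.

P0: S = E(K, 0xE1) = 0x9C; 0x08 ⊕ 0x9C = 0x94.
P1: S = E(K, 0x9C) = 0x9F; 0x5E ⊕ 0x9F = 0xC1.
P2: S = E(K, 0x9F) = 0x9E; 0x5F ⊕ 0x9E = 0xC1.

P0 = 0x94, P1 = 0xC1, P2 = 0xC1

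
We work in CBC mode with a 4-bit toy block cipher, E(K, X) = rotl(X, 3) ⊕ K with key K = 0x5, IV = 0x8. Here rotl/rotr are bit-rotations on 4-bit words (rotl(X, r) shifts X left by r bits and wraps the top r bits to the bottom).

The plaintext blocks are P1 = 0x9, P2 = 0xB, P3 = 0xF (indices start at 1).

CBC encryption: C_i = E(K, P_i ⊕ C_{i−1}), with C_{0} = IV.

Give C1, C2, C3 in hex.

C1 = 0xD, C2 = 0x6, C3 = 0x9

C1: P1 ⊕ 0x8 = 0x1; E(K, 0x1) = 0xD.
C2: P2 ⊕ 0xD = 0x6; E(K, 0x6) = 0x6.
C3: P3 ⊕ 0x6 = 0x9; E(K, 0x9) = 0x9.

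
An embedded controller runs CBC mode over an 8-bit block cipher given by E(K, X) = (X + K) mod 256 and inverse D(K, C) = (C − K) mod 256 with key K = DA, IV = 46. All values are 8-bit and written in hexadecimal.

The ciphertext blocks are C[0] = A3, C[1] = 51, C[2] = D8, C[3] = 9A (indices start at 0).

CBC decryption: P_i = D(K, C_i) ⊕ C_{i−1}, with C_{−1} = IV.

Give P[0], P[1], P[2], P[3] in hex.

P[0]: D(K, A3) = C9; C9 ⊕ 46 = 8F.
P[1]: D(K, 51) = 77; 77 ⊕ A3 = D4.
P[2]: D(K, D8) = FE; FE ⊕ 51 = AF.
P[3]: D(K, 9A) = C0; C0 ⊕ D8 = 18.

P[0] = 8F, P[1] = D4, P[2] = AF, P[3] = 18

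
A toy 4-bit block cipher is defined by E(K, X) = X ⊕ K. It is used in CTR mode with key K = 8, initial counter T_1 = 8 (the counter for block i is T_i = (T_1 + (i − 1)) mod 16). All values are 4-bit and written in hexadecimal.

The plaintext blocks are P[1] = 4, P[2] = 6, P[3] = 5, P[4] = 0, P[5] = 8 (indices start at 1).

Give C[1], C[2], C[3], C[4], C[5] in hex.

CTR encryption: S_i = E(K, T_i) where T_i is the counter for block i; C_i = P_i ⊕ S_i.
C[1]: T = 8, S = E(K, T) = 0; 4 ⊕ 0 = 4.
C[2]: T = 9, S = E(K, T) = 1; 6 ⊕ 1 = 7.
C[3]: T = A, S = E(K, T) = 2; 5 ⊕ 2 = 7.
C[4]: T = B, S = E(K, T) = 3; 0 ⊕ 3 = 3.
C[5]: T = C, S = E(K, T) = 4; 8 ⊕ 4 = C.

C[1] = 4, C[2] = 7, C[3] = 7, C[4] = 3, C[5] = C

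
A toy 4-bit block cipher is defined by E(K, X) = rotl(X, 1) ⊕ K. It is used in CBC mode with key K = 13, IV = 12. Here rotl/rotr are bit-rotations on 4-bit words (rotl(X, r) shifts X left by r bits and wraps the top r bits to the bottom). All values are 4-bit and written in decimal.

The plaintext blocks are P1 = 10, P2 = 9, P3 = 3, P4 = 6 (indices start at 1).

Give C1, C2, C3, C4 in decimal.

C1 = 1, C2 = 12, C3 = 2, C4 = 5

CBC encryption: C_i = E(K, P_i ⊕ C_{i−1}), with C_{0} = IV.
C1: P1 ⊕ 12 = 6; E(K, 6) = 1.
C2: P2 ⊕ 1 = 8; E(K, 8) = 12.
C3: P3 ⊕ 12 = 15; E(K, 15) = 2.
C4: P4 ⊕ 2 = 4; E(K, 4) = 5.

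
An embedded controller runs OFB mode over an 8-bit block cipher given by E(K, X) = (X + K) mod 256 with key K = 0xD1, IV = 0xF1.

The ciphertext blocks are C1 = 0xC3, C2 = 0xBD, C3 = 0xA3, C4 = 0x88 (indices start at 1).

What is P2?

OFB decryption: S_i = E(K, S_{i−1}) with S_{0} = IV; P_i = C_i ⊕ S_i.
P1: S = E(K, 0xF1) = 0xC2; 0xC3 ⊕ 0xC2 = 0x01.
P2: S = E(K, 0xC2) = 0x93; 0xBD ⊕ 0x93 = 0x2E.

P2 = 0x2E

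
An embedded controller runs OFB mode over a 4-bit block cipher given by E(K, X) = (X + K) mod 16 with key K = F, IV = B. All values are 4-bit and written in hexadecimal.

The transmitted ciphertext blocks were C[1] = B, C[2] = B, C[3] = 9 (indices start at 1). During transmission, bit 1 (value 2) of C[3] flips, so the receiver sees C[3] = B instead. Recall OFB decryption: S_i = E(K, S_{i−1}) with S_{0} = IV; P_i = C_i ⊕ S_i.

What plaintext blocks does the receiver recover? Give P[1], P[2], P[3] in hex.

Only C[3] changed, to B. In OFB, a change in C_i flips the same bit in P_i only; the keystream is unaffected. Decrypting the received ciphertext:
P[1]: S = E(K, B) = A; B ⊕ A = 1.
P[2]: S = E(K, A) = 9; B ⊕ 9 = 2.
P[3]: S = E(K, 9) = 8; B ⊕ 8 = 3.
Blocks that differ from the original plaintext: P[3].

P[1] = 1, P[2] = 2, P[3] = 3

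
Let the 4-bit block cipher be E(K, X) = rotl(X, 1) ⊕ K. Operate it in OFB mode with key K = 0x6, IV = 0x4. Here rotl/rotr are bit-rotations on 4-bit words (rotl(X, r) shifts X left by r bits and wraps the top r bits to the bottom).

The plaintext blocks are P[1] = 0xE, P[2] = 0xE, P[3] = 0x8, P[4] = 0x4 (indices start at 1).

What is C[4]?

C[4] = 0x0

OFB encryption: S_i = E(K, S_{i−1}) with S_{0} = IV; C_i = P_i ⊕ S_i.
C[1]: S = E(K, 0x4) = 0xE; 0xE ⊕ 0xE = 0x0.
C[2]: S = E(K, 0xE) = 0xB; 0xE ⊕ 0xB = 0x5.
C[3]: S = E(K, 0xB) = 0x1; 0x8 ⊕ 0x1 = 0x9.
C[4]: S = E(K, 0x1) = 0x4; 0x4 ⊕ 0x4 = 0x0.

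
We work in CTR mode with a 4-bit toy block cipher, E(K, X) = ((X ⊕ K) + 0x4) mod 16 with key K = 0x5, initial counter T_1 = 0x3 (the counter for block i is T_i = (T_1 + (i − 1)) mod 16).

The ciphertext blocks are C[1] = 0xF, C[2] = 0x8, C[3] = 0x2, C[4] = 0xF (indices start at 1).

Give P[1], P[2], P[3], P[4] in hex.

CTR decryption: S_i = E(K, T_i) where T_i is the counter for block i; P_i = C_i ⊕ S_i.
P[1]: T = 0x3, S = E(K, T) = 0xA; 0xF ⊕ 0xA = 0x5.
P[2]: T = 0x4, S = E(K, T) = 0x5; 0x8 ⊕ 0x5 = 0xD.
P[3]: T = 0x5, S = E(K, T) = 0x4; 0x2 ⊕ 0x4 = 0x6.
P[4]: T = 0x6, S = E(K, T) = 0x7; 0xF ⊕ 0x7 = 0x8.

P[1] = 0x5, P[2] = 0xD, P[3] = 0x6, P[4] = 0x8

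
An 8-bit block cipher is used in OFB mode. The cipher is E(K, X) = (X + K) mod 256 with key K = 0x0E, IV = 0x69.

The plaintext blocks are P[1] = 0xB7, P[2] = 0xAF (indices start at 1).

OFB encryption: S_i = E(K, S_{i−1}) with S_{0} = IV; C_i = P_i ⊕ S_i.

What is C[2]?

C[1]: S = E(K, 0x69) = 0x77; 0xB7 ⊕ 0x77 = 0xC0.
C[2]: S = E(K, 0x77) = 0x85; 0xAF ⊕ 0x85 = 0x2A.

C[2] = 0x2A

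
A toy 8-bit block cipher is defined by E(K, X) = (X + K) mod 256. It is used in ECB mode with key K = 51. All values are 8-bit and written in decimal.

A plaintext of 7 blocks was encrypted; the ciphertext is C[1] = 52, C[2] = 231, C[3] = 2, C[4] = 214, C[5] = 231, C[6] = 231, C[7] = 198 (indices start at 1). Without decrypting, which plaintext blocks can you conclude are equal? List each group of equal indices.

P[2] = P[5] = P[6]

ECB encrypts each block independently with the same key, so equal ciphertext blocks imply equal plaintext blocks.
C[2] = C[5] = C[6] = 231, so P[2] = P[5] = P[6].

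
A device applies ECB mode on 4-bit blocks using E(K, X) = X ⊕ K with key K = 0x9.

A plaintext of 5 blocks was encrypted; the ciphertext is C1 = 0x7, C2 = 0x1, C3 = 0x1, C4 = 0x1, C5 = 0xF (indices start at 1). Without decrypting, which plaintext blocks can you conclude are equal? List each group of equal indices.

ECB encrypts each block independently with the same key, so equal ciphertext blocks imply equal plaintext blocks.
C2 = C3 = C4 = 0x1, so P2 = P3 = P4.

P2 = P3 = P4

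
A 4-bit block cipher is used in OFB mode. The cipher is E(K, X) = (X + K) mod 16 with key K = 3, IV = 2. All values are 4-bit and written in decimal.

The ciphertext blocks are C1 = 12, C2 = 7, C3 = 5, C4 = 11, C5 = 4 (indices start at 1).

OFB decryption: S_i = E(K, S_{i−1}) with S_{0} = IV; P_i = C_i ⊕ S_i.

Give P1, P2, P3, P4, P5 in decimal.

P1 = 9, P2 = 15, P3 = 14, P4 = 5, P5 = 5

P1: S = E(K, 2) = 5; 12 ⊕ 5 = 9.
P2: S = E(K, 5) = 8; 7 ⊕ 8 = 15.
P3: S = E(K, 8) = 11; 5 ⊕ 11 = 14.
P4: S = E(K, 11) = 14; 11 ⊕ 14 = 5.
P5: S = E(K, 14) = 1; 4 ⊕ 1 = 5.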